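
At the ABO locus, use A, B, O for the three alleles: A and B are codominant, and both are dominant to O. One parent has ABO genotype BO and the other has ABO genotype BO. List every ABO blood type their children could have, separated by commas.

Gametes from BO × BO give offspring ABO genotypes BB, BO, OO, i.e. phenotypes O, B.

O, B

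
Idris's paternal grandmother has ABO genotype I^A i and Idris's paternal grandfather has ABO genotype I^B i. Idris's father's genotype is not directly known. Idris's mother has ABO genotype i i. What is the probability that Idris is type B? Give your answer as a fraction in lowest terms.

Idris's father's ABO genotype from I^A i × I^B i: 1/4 I^A I^B, 1/4 I^A i, 1/4 I^B i, 1/4 i i.
Crossing each possibility with the mother i i and summing P(type B): 1/4·1/2 + 1/4·0 + 1/4·1/2 + 1/4·0 = 1/4.

1/4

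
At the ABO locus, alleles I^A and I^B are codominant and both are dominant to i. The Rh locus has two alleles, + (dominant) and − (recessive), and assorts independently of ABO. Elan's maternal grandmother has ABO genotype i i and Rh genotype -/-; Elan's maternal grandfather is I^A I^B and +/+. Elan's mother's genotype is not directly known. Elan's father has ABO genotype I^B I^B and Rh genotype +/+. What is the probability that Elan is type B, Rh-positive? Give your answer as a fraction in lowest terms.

3/4

Elan's mother's ABO genotype from i i × I^A I^B: 1/2 I^A i, 1/2 I^B i.
Crossing each possibility with the father I^B I^B and summing P(type B): 1/2·1/2 + 1/2·1 = 3/4.
Similarly for Rh via the mother's Rh distribution: P(Rh+) = 1.
Independent loci: 3/4 × 1 = 3/4.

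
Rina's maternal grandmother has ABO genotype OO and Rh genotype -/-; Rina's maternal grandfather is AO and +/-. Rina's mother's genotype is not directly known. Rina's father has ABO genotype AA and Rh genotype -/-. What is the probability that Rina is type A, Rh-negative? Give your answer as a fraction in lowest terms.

Rina's mother's ABO genotype from OO × AO: 1/2 AO, 1/2 OO.
Crossing each possibility with the father AA and summing P(type A): 1/2·1 + 1/2·1 = 1.
Similarly for Rh via the mother's Rh distribution: P(Rh-) = 3/4.
Independent loci: 1 × 3/4 = 3/4.

3/4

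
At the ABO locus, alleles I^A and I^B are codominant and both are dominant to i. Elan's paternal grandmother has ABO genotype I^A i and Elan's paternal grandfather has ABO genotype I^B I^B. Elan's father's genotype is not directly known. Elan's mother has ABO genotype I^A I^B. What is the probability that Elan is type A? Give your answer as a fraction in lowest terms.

Elan's father's ABO genotype from I^A i × I^B I^B: 1/2 I^A I^B, 1/2 I^B i.
Crossing each possibility with the mother I^A I^B and summing P(type A): 1/2·1/4 + 1/2·1/4 = 1/4.

1/4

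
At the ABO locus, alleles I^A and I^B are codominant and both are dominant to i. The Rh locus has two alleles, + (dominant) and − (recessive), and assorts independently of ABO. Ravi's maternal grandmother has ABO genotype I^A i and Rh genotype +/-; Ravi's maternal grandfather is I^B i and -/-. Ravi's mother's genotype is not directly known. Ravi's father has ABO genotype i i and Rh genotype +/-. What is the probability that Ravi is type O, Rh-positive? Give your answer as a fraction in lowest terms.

Ravi's mother's ABO genotype from I^A i × I^B i: 1/4 I^A I^B, 1/4 I^A i, 1/4 I^B i, 1/4 i i.
Crossing each possibility with the father i i and summing P(type O): 1/4·0 + 1/4·1/2 + 1/4·1/2 + 1/4·1 = 1/2.
Similarly for Rh via the mother's Rh distribution: P(Rh+) = 5/8.
Independent loci: 1/2 × 5/8 = 5/16.

5/16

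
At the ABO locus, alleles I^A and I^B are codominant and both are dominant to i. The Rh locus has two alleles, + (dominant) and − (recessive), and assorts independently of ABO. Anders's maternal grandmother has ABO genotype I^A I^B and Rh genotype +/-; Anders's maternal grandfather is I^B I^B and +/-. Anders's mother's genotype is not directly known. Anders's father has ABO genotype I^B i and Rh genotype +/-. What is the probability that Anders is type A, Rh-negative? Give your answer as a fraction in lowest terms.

Anders's mother's ABO genotype from I^A I^B × I^B I^B: 1/2 I^A I^B, 1/2 I^B I^B.
Crossing each possibility with the father I^B i and summing P(type A): 1/2·1/4 + 1/2·0 = 1/8.
Similarly for Rh via the mother's Rh distribution: P(Rh-) = 1/4.
Independent loci: 1/8 × 1/4 = 1/32.

1/32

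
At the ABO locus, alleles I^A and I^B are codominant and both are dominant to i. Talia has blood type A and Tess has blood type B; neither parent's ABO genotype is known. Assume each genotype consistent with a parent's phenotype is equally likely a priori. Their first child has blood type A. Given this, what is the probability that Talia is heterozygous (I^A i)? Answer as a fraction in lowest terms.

1/3

Possible genotypes: Talia ∈ {I^A I^A, I^A i}; Tess ∈ {I^B I^B, I^B i}.
Weight each parental genotype pair by prior × P(type-A child):
  I^A I^A × I^B i: posterior weight 2/3.
  I^A i × I^B i: posterior weight 1/3.
Sum the posterior weight over pairs where Talia is I^A i: 1/3.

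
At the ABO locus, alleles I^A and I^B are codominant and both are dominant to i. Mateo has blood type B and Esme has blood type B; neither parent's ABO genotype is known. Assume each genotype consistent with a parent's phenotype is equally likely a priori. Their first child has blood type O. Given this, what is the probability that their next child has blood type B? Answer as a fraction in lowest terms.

Possible genotypes: Mateo ∈ {I^B I^B, I^B i}; Esme ∈ {I^B I^B, I^B i}.
Weight each parental genotype pair by prior × P(type-O child):
  I^B i × I^B i: posterior weight 1; P(next child type B) = 3/4.
Weighted sum = 3/4.

3/4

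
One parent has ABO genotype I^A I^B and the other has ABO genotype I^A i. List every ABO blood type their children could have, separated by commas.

Gametes from I^A I^B × I^A i give offspring ABO genotypes I^A I^A, I^A I^B, I^A i, I^B i, i.e. phenotypes A, B, AB.

A, B, AB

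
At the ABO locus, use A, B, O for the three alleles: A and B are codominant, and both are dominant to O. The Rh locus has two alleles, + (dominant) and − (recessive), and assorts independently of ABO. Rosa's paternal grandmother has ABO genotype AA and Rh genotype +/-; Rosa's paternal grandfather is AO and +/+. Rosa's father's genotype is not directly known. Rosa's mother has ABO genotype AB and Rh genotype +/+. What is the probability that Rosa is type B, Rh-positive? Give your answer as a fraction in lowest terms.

1/8

Rosa's father's ABO genotype from AA × AO: 1/2 AA, 1/2 AO.
Crossing each possibility with the mother AB and summing P(type B): 1/2·0 + 1/2·1/4 = 1/8.
Similarly for Rh via the father's Rh distribution: P(Rh+) = 1.
Independent loci: 1/8 × 1 = 1/8.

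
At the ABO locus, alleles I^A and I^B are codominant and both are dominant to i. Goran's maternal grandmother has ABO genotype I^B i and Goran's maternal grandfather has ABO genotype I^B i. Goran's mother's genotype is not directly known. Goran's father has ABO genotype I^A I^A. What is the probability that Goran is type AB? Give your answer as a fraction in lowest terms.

1/2

Goran's mother's ABO genotype from I^B i × I^B i: 1/4 I^B I^B, 1/2 I^B i, 1/4 i i.
Crossing each possibility with the father I^A I^A and summing P(type AB): 1/4·1 + 1/2·1/2 + 1/4·0 = 1/2.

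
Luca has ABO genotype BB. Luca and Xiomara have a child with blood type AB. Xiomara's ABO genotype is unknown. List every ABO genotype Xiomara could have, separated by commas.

For each candidate genotype of Xiomara, check whether crossing it with BB can produce every observed child phenotype.
  AA → possible child types {AB} ✓
  AB → possible child types {B, AB} ✓
  AO → possible child types {B, AB} ✓
  BB → possible child types {B} ✗
  BO → possible child types {B} ✗
  OO → possible child types {B} ✗

AA, AB, AO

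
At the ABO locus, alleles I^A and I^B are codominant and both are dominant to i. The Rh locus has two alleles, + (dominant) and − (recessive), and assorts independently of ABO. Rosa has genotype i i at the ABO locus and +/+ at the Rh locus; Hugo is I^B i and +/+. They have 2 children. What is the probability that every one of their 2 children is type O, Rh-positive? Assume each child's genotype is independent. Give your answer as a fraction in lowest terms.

ABO cross i i × I^B i → 1/2 O, 1/2 B.
Rh cross +/+ × +/+ → 1 Rh+; so P(type O, Rh-positive) = 1/2 × 1 = 1/2 per child.
All 2 independent: (1/2)^2 = 1/4.

1/4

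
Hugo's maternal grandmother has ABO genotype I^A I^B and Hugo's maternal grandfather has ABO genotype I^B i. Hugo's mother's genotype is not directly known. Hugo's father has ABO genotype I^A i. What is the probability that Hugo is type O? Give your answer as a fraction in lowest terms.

1/8

Hugo's mother's ABO genotype from I^A I^B × I^B i: 1/4 I^A I^B, 1/4 I^A i, 1/4 I^B I^B, 1/4 I^B i.
Crossing each possibility with the father I^A i and summing P(type O): 1/4·0 + 1/4·1/4 + 1/4·0 + 1/4·1/4 = 1/8.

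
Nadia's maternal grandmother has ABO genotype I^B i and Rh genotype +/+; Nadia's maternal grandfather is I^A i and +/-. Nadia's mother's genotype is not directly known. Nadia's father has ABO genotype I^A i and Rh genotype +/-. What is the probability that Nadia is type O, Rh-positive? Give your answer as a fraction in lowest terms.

7/32

Nadia's mother's ABO genotype from I^B i × I^A i: 1/4 I^A I^B, 1/4 I^A i, 1/4 I^B i, 1/4 i i.
Crossing each possibility with the father I^A i and summing P(type O): 1/4·0 + 1/4·1/4 + 1/4·1/4 + 1/4·1/2 = 1/4.
Similarly for Rh via the mother's Rh distribution: P(Rh+) = 7/8.
Independent loci: 1/4 × 7/8 = 7/32.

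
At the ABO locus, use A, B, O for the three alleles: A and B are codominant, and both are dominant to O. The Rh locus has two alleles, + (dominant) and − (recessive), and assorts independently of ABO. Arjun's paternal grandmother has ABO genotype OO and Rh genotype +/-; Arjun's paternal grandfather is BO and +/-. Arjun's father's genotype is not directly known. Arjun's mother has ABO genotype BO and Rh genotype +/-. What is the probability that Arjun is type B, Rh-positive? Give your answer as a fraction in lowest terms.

Arjun's father's ABO genotype from OO × BO: 1/2 BO, 1/2 OO.
Crossing each possibility with the mother BO and summing P(type B): 1/2·3/4 + 1/2·1/2 = 5/8.
Similarly for Rh via the father's Rh distribution: P(Rh+) = 3/4.
Independent loci: 5/8 × 3/4 = 15/32.

15/32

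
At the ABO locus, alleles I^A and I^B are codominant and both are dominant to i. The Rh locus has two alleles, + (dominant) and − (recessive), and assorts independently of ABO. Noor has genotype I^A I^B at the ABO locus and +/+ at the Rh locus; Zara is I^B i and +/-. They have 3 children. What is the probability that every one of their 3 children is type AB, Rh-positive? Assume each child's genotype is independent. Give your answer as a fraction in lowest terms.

1/64

ABO cross I^A I^B × I^B i → 1/4 A, 1/2 B, 1/4 AB.
Rh cross +/+ × +/- → 1 Rh+; so P(type AB, Rh-positive) = 1/4 × 1 = 1/4 per child.
All 3 independent: (1/4)^3 = 1/64.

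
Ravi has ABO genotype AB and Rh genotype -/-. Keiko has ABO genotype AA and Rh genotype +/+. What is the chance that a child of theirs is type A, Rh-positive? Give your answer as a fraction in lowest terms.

ABO cross AB × AA → offspring phenotypes: 1/2 A, 1/2 AB.
Rh cross -/- × +/+ → 1 Rh+.
Independent loci: P(type A, Rh-positive) = 1/2 × 1 = 1/2.

1/2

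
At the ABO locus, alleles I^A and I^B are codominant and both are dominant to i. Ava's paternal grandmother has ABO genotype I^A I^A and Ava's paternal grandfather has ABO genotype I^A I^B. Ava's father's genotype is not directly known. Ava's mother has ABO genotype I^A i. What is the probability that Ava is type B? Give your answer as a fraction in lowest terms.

Ava's father's ABO genotype from I^A I^A × I^A I^B: 1/2 I^A I^A, 1/2 I^A I^B.
Crossing each possibility with the mother I^A i and summing P(type B): 1/2·0 + 1/2·1/4 = 1/8.

1/8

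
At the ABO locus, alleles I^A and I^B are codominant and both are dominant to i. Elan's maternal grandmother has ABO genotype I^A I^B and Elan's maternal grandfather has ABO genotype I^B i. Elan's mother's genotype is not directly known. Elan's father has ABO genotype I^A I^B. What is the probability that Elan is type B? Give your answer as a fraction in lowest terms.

3/8

Elan's mother's ABO genotype from I^A I^B × I^B i: 1/4 I^A I^B, 1/4 I^A i, 1/4 I^B I^B, 1/4 I^B i.
Crossing each possibility with the father I^A I^B and summing P(type B): 1/4·1/4 + 1/4·1/4 + 1/4·1/2 + 1/4·1/2 = 3/8.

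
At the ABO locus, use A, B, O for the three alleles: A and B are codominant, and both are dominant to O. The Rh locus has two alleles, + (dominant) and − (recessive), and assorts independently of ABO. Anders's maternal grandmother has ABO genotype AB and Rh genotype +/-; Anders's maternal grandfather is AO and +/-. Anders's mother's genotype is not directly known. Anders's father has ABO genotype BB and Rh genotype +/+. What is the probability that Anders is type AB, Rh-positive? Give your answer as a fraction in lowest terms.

1/2

Anders's mother's ABO genotype from AB × AO: 1/4 AA, 1/4 AB, 1/4 AO, 1/4 BO.
Crossing each possibility with the father BB and summing P(type AB): 1/4·1 + 1/4·1/2 + 1/4·1/2 + 1/4·0 = 1/2.
Similarly for Rh via the mother's Rh distribution: P(Rh+) = 1.
Independent loci: 1/2 × 1 = 1/2.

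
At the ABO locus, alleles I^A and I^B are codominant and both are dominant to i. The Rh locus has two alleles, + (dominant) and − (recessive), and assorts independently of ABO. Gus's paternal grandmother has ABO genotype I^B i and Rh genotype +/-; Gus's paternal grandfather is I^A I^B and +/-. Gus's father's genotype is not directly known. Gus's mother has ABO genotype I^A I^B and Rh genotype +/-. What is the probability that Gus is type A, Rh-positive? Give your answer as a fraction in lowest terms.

Gus's father's ABO genotype from I^B i × I^A I^B: 1/4 I^A I^B, 1/4 I^A i, 1/4 I^B I^B, 1/4 I^B i.
Crossing each possibility with the mother I^A I^B and summing P(type A): 1/4·1/4 + 1/4·1/2 + 1/4·0 + 1/4·1/4 = 1/4.
Similarly for Rh via the father's Rh distribution: P(Rh+) = 3/4.
Independent loci: 1/4 × 3/4 = 3/16.

3/16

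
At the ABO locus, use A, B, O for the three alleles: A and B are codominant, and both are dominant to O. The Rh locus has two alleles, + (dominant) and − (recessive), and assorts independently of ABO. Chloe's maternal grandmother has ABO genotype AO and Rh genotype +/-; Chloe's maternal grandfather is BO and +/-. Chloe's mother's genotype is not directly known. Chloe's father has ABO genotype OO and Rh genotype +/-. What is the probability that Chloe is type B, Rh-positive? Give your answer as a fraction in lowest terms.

Chloe's mother's ABO genotype from AO × BO: 1/4 AB, 1/4 AO, 1/4 BO, 1/4 OO.
Crossing each possibility with the father OO and summing P(type B): 1/4·1/2 + 1/4·0 + 1/4·1/2 + 1/4·0 = 1/4.
Similarly for Rh via the mother's Rh distribution: P(Rh+) = 3/4.
Independent loci: 1/4 × 3/4 = 3/16.

3/16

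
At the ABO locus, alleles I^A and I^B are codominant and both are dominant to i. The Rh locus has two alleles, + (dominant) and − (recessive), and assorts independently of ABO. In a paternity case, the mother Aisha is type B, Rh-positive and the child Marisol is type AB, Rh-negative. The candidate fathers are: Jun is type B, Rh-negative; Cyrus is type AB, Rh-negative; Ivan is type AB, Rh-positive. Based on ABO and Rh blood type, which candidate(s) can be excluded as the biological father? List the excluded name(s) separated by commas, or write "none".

Jun

A candidate is excluded only if no genotype consistent with his phenotype could produce a type AB, Rh-negative child with a type B, Rh-positive mother.
Jun (type B, Rh-): no genotype consistent with that phenotype can produce a type-AB Rh- child with a type-B mother.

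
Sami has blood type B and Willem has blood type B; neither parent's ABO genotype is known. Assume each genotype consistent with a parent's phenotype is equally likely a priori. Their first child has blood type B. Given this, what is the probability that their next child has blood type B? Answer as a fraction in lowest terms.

19/20

Possible genotypes: Sami ∈ {BB, BO}; Willem ∈ {BB, BO}.
Weight each parental genotype pair by prior × P(type-B child):
  BB × BB: posterior weight 4/15; P(next child type B) = 1.
  BB × BO: posterior weight 4/15; P(next child type B) = 1.
  BO × BB: posterior weight 4/15; P(next child type B) = 1.
  BO × BO: posterior weight 1/5; P(next child type B) = 3/4.
Weighted sum = 19/20.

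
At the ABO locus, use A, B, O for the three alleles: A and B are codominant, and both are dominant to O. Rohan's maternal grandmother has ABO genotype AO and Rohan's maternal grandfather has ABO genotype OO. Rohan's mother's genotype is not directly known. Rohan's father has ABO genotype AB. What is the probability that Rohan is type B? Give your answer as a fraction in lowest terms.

3/8

Rohan's mother's ABO genotype from AO × OO: 1/2 AO, 1/2 OO.
Crossing each possibility with the father AB and summing P(type B): 1/2·1/4 + 1/2·1/2 = 3/8.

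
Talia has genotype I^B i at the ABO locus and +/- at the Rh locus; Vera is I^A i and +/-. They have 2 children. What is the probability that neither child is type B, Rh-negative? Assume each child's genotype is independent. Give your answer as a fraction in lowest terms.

ABO cross I^B i × I^A i → 1/4 O, 1/4 A, 1/4 B, 1/4 AB.
Rh cross +/- × +/- → 3/4 Rh+, 1/4 Rh-; so P(type B, Rh-negative) = 1/4 × 1/4 = 1/16 per child.
P(not type B, Rh-negative) = 15/16 for one child; (15/16)^2 = 225/256.

225/256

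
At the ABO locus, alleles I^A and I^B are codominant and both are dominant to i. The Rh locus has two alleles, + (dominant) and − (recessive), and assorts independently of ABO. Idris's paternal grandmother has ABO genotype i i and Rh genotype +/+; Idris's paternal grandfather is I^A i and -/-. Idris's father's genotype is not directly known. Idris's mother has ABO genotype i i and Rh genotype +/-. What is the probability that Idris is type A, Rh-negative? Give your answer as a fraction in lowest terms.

Idris's father's ABO genotype from i i × I^A i: 1/2 I^A i, 1/2 i i.
Crossing each possibility with the mother i i and summing P(type A): 1/2·1/2 + 1/2·0 = 1/4.
Similarly for Rh via the father's Rh distribution: P(Rh-) = 1/4.
Independent loci: 1/4 × 1/4 = 1/16.

1/16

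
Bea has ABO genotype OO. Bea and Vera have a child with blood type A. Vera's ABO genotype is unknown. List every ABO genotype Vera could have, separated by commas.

For each candidate genotype of Vera, check whether crossing it with OO can produce every observed child phenotype.
  AA → possible child types {A} ✓
  AB → possible child types {A, B} ✓
  AO → possible child types {O, A} ✓
  BB → possible child types {B} ✗
  BO → possible child types {O, B} ✗
  OO → possible child types {O} ✗

AA, AB, AO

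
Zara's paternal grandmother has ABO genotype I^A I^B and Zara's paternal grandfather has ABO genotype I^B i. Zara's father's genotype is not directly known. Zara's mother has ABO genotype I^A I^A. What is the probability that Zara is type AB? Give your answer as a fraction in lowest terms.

1/2

Zara's father's ABO genotype from I^A I^B × I^B i: 1/4 I^A I^B, 1/4 I^A i, 1/4 I^B I^B, 1/4 I^B i.
Crossing each possibility with the mother I^A I^A and summing P(type AB): 1/4·1/2 + 1/4·0 + 1/4·1 + 1/4·1/2 = 1/2.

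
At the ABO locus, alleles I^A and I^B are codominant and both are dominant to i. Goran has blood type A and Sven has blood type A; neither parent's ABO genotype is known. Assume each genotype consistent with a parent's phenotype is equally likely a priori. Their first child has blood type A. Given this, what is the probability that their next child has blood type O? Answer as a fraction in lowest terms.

Possible genotypes: Goran ∈ {I^A I^A, I^A i}; Sven ∈ {I^A I^A, I^A i}.
Weight each parental genotype pair by prior × P(type-A child):
  I^A I^A × I^A I^A: posterior weight 4/15; P(next child type O) = 0.
  I^A I^A × I^A i: posterior weight 4/15; P(next child type O) = 0.
  I^A i × I^A I^A: posterior weight 4/15; P(next child type O) = 0.
  I^A i × I^A i: posterior weight 1/5; P(next child type O) = 1/4.
Weighted sum = 1/20.

1/20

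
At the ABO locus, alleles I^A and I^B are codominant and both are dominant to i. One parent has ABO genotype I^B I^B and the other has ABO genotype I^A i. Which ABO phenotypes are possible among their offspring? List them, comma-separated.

B, AB

Gametes from I^B I^B × I^A i give offspring ABO genotypes I^A I^B, I^B i, i.e. phenotypes B, AB.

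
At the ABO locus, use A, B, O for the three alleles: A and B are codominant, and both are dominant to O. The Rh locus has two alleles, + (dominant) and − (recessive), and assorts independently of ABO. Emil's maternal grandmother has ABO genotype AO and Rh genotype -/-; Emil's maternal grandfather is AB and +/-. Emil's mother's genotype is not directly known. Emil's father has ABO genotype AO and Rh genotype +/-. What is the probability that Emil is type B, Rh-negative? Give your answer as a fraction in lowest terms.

Emil's mother's ABO genotype from AO × AB: 1/4 AA, 1/4 AB, 1/4 AO, 1/4 BO.
Crossing each possibility with the father AO and summing P(type B): 1/4·0 + 1/4·1/4 + 1/4·0 + 1/4·1/4 = 1/8.
Similarly for Rh via the mother's Rh distribution: P(Rh-) = 3/8.
Independent loci: 1/8 × 3/8 = 3/64.

3/64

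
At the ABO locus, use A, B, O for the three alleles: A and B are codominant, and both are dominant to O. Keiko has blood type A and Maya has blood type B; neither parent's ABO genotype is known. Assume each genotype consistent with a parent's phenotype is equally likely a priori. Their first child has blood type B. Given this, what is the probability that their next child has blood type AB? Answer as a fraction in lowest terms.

Possible genotypes: Keiko ∈ {AA, AO}; Maya ∈ {BB, BO}.
Weight each parental genotype pair by prior × P(type-B child):
  AO × BB: posterior weight 2/3; P(next child type AB) = 1/2.
  AO × BO: posterior weight 1/3; P(next child type AB) = 1/4.
Weighted sum = 5/12.

5/12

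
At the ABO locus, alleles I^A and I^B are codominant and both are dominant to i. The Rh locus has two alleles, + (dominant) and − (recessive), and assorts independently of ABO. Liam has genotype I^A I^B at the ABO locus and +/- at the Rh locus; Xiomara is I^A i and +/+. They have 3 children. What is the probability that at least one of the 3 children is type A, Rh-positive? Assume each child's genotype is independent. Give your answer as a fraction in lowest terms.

7/8

ABO cross I^A I^B × I^A i → 1/2 A, 1/4 B, 1/4 AB.
Rh cross +/- × +/+ → 1 Rh+; so P(type A, Rh-positive) = 1/2 × 1 = 1/2 per child.
P(none) = (1/2)^3 = 1/8; P(at least one) = 1 − 1/8 = 7/8.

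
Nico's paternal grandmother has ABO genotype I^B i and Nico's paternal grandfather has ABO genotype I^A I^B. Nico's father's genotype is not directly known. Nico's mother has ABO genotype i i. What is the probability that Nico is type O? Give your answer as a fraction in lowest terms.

1/4

Nico's father's ABO genotype from I^B i × I^A I^B: 1/4 I^A I^B, 1/4 I^A i, 1/4 I^B I^B, 1/4 I^B i.
Crossing each possibility with the mother i i and summing P(type O): 1/4·0 + 1/4·1/2 + 1/4·0 + 1/4·1/2 = 1/4.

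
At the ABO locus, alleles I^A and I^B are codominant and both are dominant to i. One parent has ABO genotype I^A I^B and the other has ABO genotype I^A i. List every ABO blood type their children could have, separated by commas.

Gametes from I^A I^B × I^A i give offspring ABO genotypes I^A I^A, I^A I^B, I^A i, I^B i, i.e. phenotypes A, B, AB.

A, B, AB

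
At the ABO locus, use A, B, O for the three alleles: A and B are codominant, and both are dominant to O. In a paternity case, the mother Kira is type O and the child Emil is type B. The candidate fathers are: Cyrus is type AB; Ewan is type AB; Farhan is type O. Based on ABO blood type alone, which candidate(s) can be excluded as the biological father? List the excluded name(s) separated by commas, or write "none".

A candidate is excluded only if no genotype consistent with his phenotype could produce a type B child with a type O mother.
Farhan (type O): no genotype consistent with that phenotype can produce a type-B child with a type-O mother.

Farhan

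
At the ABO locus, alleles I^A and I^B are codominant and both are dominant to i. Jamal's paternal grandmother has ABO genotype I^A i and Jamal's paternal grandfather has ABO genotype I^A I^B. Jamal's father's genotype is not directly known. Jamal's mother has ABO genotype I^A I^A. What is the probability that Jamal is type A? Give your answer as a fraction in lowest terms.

Jamal's father's ABO genotype from I^A i × I^A I^B: 1/4 I^A I^A, 1/4 I^A I^B, 1/4 I^A i, 1/4 I^B i.
Crossing each possibility with the mother I^A I^A and summing P(type A): 1/4·1 + 1/4·1/2 + 1/4·1 + 1/4·1/2 = 3/4.

3/4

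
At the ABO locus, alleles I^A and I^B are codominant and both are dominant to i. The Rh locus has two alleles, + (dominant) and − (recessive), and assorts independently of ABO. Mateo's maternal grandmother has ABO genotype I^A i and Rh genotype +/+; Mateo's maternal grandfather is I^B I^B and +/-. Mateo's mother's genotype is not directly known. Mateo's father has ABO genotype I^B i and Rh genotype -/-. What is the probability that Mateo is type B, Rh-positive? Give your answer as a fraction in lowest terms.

Mateo's mother's ABO genotype from I^A i × I^B I^B: 1/2 I^A I^B, 1/2 I^B i.
Crossing each possibility with the father I^B i and summing P(type B): 1/2·1/2 + 1/2·3/4 = 5/8.
Similarly for Rh via the mother's Rh distribution: P(Rh+) = 3/4.
Independent loci: 5/8 × 3/4 = 15/32.

15/32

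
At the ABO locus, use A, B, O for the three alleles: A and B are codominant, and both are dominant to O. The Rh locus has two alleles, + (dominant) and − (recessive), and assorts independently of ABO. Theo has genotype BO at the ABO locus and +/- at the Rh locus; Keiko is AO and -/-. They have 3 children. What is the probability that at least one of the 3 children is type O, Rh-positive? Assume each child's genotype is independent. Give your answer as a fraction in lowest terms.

169/512

ABO cross BO × AO → 1/4 O, 1/4 A, 1/4 B, 1/4 AB.
Rh cross +/- × -/- → 1/2 Rh+, 1/2 Rh-; so P(type O, Rh-positive) = 1/4 × 1/2 = 1/8 per child.
P(none) = (7/8)^3 = 343/512; P(at least one) = 1 − 343/512 = 169/512.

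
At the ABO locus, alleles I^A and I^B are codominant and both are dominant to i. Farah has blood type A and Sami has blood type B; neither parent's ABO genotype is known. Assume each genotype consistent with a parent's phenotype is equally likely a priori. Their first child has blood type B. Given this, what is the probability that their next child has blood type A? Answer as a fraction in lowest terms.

1/12

Possible genotypes: Farah ∈ {I^A I^A, I^A i}; Sami ∈ {I^B I^B, I^B i}.
Weight each parental genotype pair by prior × P(type-B child):
  I^A i × I^B I^B: posterior weight 2/3; P(next child type A) = 0.
  I^A i × I^B i: posterior weight 1/3; P(next child type A) = 1/4.
Weighted sum = 1/12.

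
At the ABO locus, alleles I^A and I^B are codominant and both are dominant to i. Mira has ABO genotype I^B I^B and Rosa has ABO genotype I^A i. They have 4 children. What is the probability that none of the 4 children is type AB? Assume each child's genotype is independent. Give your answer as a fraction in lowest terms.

1/16

ABO cross I^B I^B × I^A i → 1/2 B, 1/2 AB.
So P(type AB) = 1/2 per child.
P(not type AB) = 1/2 for one child; (1/2)^4 = 1/16.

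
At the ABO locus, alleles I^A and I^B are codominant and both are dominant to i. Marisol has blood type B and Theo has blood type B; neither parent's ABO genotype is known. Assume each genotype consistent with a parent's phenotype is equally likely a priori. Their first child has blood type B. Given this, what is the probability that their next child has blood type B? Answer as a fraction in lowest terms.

Possible genotypes: Marisol ∈ {I^B I^B, I^B i}; Theo ∈ {I^B I^B, I^B i}.
Weight each parental genotype pair by prior × P(type-B child):
  I^B I^B × I^B I^B: posterior weight 4/15; P(next child type B) = 1.
  I^B I^B × I^B i: posterior weight 4/15; P(next child type B) = 1.
  I^B i × I^B I^B: posterior weight 4/15; P(next child type B) = 1.
  I^B i × I^B i: posterior weight 1/5; P(next child type B) = 3/4.
Weighted sum = 19/20.

19/20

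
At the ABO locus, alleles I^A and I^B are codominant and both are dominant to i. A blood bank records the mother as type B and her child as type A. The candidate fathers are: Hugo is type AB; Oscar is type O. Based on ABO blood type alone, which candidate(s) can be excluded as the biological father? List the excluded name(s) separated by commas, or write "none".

Oscar

A candidate is excluded only if no genotype consistent with his phenotype could produce a type A child with a type B mother.
Oscar (type O): no genotype consistent with that phenotype can produce a type-A child with a type-B mother.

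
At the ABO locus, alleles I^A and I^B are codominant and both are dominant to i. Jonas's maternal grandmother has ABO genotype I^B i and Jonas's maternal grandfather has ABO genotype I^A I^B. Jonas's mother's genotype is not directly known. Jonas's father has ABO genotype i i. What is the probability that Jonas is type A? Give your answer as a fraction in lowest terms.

Jonas's mother's ABO genotype from I^B i × I^A I^B: 1/4 I^A I^B, 1/4 I^A i, 1/4 I^B I^B, 1/4 I^B i.
Crossing each possibility with the father i i and summing P(type A): 1/4·1/2 + 1/4·1/2 + 1/4·0 + 1/4·0 = 1/4.

1/4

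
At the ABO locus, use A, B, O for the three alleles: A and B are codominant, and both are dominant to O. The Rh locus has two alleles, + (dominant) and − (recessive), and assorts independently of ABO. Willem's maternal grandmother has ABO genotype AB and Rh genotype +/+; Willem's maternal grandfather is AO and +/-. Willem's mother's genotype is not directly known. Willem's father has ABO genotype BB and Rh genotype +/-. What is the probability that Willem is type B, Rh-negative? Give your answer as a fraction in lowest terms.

Willem's mother's ABO genotype from AB × AO: 1/4 AA, 1/4 AB, 1/4 AO, 1/4 BO.
Crossing each possibility with the father BB and summing P(type B): 1/4·0 + 1/4·1/2 + 1/4·1/2 + 1/4·1 = 1/2.
Similarly for Rh via the mother's Rh distribution: P(Rh-) = 1/8.
Independent loci: 1/2 × 1/8 = 1/16.

1/16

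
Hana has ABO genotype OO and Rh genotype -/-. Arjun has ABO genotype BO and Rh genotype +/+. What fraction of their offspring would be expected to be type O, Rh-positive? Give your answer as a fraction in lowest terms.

1/2

ABO cross OO × BO → offspring phenotypes: 1/2 O, 1/2 B.
Rh cross -/- × +/+ → 1 Rh+.
Independent loci: P(type O, Rh-positive) = 1/2 × 1 = 1/2.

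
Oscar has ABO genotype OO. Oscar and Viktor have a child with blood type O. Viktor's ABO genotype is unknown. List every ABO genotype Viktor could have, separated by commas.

For each candidate genotype of Viktor, check whether crossing it with OO can produce every observed child phenotype.
  AA → possible child types {A} ✗
  AB → possible child types {A, B} ✗
  AO → possible child types {O, A} ✓
  BB → possible child types {B} ✗
  BO → possible child types {O, B} ✓
  OO → possible child types {O} ✓

AO, BO, OO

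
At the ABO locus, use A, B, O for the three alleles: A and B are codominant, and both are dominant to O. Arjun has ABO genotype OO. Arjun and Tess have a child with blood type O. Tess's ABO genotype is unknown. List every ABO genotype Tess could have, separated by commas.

For each candidate genotype of Tess, check whether crossing it with OO can produce every observed child phenotype.
  AA → possible child types {A} ✗
  AB → possible child types {A, B} ✗
  AO → possible child types {O, A} ✓
  BB → possible child types {B} ✗
  BO → possible child types {O, B} ✓
  OO → possible child types {O} ✓

AO, BO, OO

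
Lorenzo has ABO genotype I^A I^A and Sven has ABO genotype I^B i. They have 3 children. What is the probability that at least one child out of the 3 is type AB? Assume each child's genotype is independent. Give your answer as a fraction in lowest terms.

7/8

ABO cross I^A I^A × I^B i → 1/2 A, 1/2 AB.
So P(type AB) = 1/2 per child.
P(none) = (1/2)^3 = 1/8; P(at least one) = 1 − 1/8 = 7/8.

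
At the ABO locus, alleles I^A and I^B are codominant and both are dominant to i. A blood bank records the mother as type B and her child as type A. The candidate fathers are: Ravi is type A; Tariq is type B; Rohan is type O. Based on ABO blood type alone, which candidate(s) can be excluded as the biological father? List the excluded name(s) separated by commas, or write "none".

A candidate is excluded only if no genotype consistent with his phenotype could produce a type A child with a type B mother.
Tariq (type B): no genotype consistent with that phenotype can produce a type-A child with a type-B mother.
Rohan (type O): no genotype consistent with that phenotype can produce a type-A child with a type-B mother.

Tariq, Rohan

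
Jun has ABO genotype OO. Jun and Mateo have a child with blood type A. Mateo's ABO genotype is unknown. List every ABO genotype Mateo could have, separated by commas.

For each candidate genotype of Mateo, check whether crossing it with OO can produce every observed child phenotype.
  AA → possible child types {A} ✓
  AB → possible child types {A, B} ✓
  AO → possible child types {O, A} ✓
  BB → possible child types {B} ✗
  BO → possible child types {O, B} ✗
  OO → possible child types {O} ✗

AA, AB, AO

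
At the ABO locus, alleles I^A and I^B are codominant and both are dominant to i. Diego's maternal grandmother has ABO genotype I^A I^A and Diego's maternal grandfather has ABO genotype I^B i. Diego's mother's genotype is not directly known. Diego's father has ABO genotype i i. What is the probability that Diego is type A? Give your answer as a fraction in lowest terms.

1/2

Diego's mother's ABO genotype from I^A I^A × I^B i: 1/2 I^A I^B, 1/2 I^A i.
Crossing each possibility with the father i i and summing P(type A): 1/2·1/2 + 1/2·1/2 = 1/2.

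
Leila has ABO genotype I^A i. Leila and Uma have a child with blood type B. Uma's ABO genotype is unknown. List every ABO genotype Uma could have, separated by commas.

I^A I^B, I^B I^B, I^B i

For each candidate genotype of Uma, check whether crossing it with I^A i can produce every observed child phenotype.
  I^A I^A → possible child types {A} ✗
  I^A I^B → possible child types {A, B, AB} ✓
  I^A i → possible child types {O, A} ✗
  I^B I^B → possible child types {B, AB} ✓
  I^B i → possible child types {O, A, B, AB} ✓
  i i → possible child types {O, A} ✗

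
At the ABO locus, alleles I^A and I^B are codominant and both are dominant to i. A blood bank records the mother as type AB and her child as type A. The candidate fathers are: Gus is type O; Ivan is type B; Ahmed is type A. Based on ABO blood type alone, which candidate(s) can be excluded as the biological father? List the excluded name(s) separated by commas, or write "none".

A candidate is excluded only if no genotype consistent with his phenotype could produce a type A child with a type AB mother.
Every candidate has at least one consistent genotype combination, so none can be excluded.

none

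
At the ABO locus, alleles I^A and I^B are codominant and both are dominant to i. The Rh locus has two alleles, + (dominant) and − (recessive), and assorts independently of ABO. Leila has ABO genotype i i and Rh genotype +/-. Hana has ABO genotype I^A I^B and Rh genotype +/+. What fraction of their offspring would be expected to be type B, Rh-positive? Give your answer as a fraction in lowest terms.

ABO cross i i × I^A I^B → offspring phenotypes: 1/2 A, 1/2 B.
Rh cross +/- × +/+ → 1 Rh+.
Independent loci: P(type B, Rh-positive) = 1/2 × 1 = 1/2.

1/2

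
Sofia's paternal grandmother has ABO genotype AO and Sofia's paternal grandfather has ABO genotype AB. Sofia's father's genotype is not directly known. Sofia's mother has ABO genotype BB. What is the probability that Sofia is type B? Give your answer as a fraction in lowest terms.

Sofia's father's ABO genotype from AO × AB: 1/4 AA, 1/4 AB, 1/4 AO, 1/4 BO.
Crossing each possibility with the mother BB and summing P(type B): 1/4·0 + 1/4·1/2 + 1/4·1/2 + 1/4·1 = 1/2.

1/2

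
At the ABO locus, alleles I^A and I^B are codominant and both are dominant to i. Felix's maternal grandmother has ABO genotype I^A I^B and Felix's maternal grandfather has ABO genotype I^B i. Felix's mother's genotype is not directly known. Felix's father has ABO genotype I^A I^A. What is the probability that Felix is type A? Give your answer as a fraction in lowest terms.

1/2

Felix's mother's ABO genotype from I^A I^B × I^B i: 1/4 I^A I^B, 1/4 I^A i, 1/4 I^B I^B, 1/4 I^B i.
Crossing each possibility with the father I^A I^A and summing P(type A): 1/4·1/2 + 1/4·1 + 1/4·0 + 1/4·1/2 = 1/2.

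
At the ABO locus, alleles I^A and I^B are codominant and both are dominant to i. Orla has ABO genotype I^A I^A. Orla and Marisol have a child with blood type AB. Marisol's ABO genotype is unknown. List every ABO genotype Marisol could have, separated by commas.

For each candidate genotype of Marisol, check whether crossing it with I^A I^A can produce every observed child phenotype.
  I^A I^A → possible child types {A} ✗
  I^A I^B → possible child types {A, AB} ✓
  I^A i → possible child types {A} ✗
  I^B I^B → possible child types {AB} ✓
  I^B i → possible child types {A, AB} ✓
  i i → possible child types {A} ✗

I^A I^B, I^B I^B, I^B i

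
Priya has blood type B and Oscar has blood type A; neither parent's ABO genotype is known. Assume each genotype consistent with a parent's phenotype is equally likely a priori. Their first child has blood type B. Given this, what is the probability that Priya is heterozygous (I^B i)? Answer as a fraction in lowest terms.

Possible genotypes: Priya ∈ {I^B I^B, I^B i}; Oscar ∈ {I^A I^A, I^A i}.
Weight each parental genotype pair by prior × P(type-B child):
  I^B I^B × I^A i: posterior weight 2/3.
  I^B i × I^A i: posterior weight 1/3.
Sum the posterior weight over pairs where Priya is I^B i: 1/3.

1/3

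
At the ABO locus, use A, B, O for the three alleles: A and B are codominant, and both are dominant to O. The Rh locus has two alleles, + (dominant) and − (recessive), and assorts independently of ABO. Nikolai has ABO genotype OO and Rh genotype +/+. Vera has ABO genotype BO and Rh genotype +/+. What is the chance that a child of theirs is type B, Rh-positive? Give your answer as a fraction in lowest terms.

1/2

ABO cross OO × BO → offspring phenotypes: 1/2 O, 1/2 B.
Rh cross +/+ × +/+ → 1 Rh+.
Independent loci: P(type B, Rh-positive) = 1/2 × 1 = 1/2.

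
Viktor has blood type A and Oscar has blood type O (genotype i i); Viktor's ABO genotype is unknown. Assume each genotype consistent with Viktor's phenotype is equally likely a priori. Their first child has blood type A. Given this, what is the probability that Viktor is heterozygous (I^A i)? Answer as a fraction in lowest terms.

Possible genotypes: Viktor ∈ {I^A I^A, I^A i}; Oscar ∈ {i i}.
Weight each parental genotype pair by prior × P(type-A child):
  I^A I^A × i i: posterior weight 2/3.
  I^A i × i i: posterior weight 1/3.
Sum the posterior weight over pairs where Viktor is I^A i: 1/3.

1/3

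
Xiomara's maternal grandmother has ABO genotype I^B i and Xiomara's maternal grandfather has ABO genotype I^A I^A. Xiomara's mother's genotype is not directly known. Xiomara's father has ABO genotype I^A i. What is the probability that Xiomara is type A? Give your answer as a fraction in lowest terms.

Xiomara's mother's ABO genotype from I^B i × I^A I^A: 1/2 I^A I^B, 1/2 I^A i.
Crossing each possibility with the father I^A i and summing P(type A): 1/2·1/2 + 1/2·3/4 = 5/8.

5/8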